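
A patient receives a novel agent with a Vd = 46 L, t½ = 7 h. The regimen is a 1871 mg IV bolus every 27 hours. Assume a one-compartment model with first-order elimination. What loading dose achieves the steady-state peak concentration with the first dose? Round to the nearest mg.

f = (1/2)^(27/7) ≈ 0.069006; accumulation ratio R = 1/(1−f) ≈ 1.07412.
Loading dose to hit Cmax,ss on first dose: D_load = D_maint·R ≈ 1871 × 1.07412 ≈ 2009.68 mg.

2010 mg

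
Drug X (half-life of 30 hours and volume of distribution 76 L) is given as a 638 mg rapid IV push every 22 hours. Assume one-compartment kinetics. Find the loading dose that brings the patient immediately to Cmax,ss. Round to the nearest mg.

f = (1/2)^(22/30) ≈ 0.601513; accumulation ratio R = 1/(1−f) ≈ 2.50949.
Loading dose to hit Cmax,ss on first dose: D_load = D_maint·R ≈ 638 × 2.50949 ≈ 1601.05 mg.

1601 mg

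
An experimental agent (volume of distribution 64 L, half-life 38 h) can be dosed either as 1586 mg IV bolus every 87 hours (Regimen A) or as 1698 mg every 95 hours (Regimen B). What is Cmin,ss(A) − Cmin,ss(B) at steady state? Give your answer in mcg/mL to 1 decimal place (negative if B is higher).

0.7 mcg/mL

Regimen A: f = (1/2)^(87/38) ≈ 0.2046; Cmin,ss = (1586/64)·f/(1−f) ≈ 6.374 mcg/mL.
Regimen B: f = (1/2)^(95/38) ≈ 0.1768; Cmin,ss = (1698/64)·f/(1−f) ≈ 5.698 mcg/mL.
Difference ≈ 6.374 − 5.698 ≈ 0.676 mcg/mL.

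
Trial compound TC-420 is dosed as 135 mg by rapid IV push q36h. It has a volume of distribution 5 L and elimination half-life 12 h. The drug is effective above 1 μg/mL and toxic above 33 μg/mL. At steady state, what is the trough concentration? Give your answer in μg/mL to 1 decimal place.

τ = 36 h = 3 half-lives, so f = (1/2)^3 = 0.125.
Accumulation ratio R = 1/(1 − f) = 1/0.875 = 8/7.
Single-dose peak C₀ = D/Vd = 135/5 = 27 μg/mL.
Steady-state peak Cmax,ss = C₀·R = 27 × 8/7 ≈ 30.857 μg/mL.
Steady-state trough Cmin,ss = Cmax,ss·f ≈ 30.857 × 0.125 ≈ 3.857 μg/mL.
Trough 3.9 μg/mL vs MEC 1 μg/mL: adequate.

3.9 μg/mL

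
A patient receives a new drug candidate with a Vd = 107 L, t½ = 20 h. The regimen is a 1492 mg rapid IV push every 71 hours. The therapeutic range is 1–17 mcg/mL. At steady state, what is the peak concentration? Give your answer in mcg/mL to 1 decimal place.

k = ln2/t½ = ln2/20 ≈ 0.034657 h⁻¹; fraction remaining f = e^(−kτ) = e^(−0.034657×71) ≈ 0.0854.
At steady state, accumulation factor R = 1/(1 − e^(−kτ)) ≈ 1.0934.
Each bolus raises the concentration by D/Vd = 1492/107 ≈ 13.944 mcg/mL.
Steady-state peak Cmax,ss = C₀·R ≈ 13.944 × 1.0934 ≈ 15.246 mcg/mL.
Peak 15.2 mcg/mL vs MTC 17 mcg/mL: below toxic threshold.

15.2 mcg/mL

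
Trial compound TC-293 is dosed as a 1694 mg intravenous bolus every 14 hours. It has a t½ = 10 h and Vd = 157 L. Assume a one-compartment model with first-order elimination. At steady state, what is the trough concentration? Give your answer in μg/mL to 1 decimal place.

6.6 μg/mL

τ/t½ = 14/10 ≈ 1.4, so fraction remaining f = (1/2)^(14/10) ≈ 0.3789.
Accumulation ratio R = 1/(1 − f) ≈ 1/0.6211 ≈ 1.6100.
Single-dose peak C₀ = D/Vd = 1694/157 ≈ 10.790 μg/mL.
Cmax,ss = C₀/(1 − f) ≈ 10.790/0.6211 ≈ 17.372 μg/mL.
One interval later, Cmin,ss = Cmax,ss·e^(−kτ) ≈ 17.372 × 0.3789 ≈ 6.582 μg/mL.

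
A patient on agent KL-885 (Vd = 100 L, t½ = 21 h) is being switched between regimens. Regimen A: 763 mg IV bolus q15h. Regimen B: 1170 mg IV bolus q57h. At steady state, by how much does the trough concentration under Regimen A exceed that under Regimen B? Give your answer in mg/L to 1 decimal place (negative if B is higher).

Regimen A: f = (1/2)^(15/21) ≈ 0.6095; Cmin,ss = (763/100)·f/(1−f) ≈ 11.909 mg/L.
Regimen B: f = (1/2)^(57/21) ≈ 0.1524; Cmin,ss = (1170/100)·f/(1−f) ≈ 2.104 mg/L.
Difference ≈ 11.909 − 2.104 ≈ 9.805 mg/L.

9.8 mg/L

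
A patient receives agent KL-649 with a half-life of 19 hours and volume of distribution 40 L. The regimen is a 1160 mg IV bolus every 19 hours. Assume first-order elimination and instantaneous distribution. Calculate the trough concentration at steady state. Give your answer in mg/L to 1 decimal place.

29.0 mg/L

τ = 19 h = 1 half-life, so f = (1/2)^1 = 0.5.
At steady state, R = 1/(1 − 0.5) = 2/1.
Single-dose peak C₀ = D/Vd = 1160/40 = 29 mg/L.
Steady-state peak Cmax,ss = C₀·R = 29 × 2/1 ≈ 58.000 mg/L.
Steady-state trough Cmin,ss = Cmax,ss·f ≈ 58.000 × 0.5 ≈ 29.000 mg/L.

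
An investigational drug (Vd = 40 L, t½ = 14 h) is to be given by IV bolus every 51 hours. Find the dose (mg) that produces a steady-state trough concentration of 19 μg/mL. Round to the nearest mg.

τ/t½ = 51/14 ≈ 3.6429, so f = (1/2)^(51/14) ≈ 0.080055.
Cmin,ss = (D/Vd)·f/(1−f), so D = Cmin,ss·Vd·(1−f)/f.
D = 19 × 40 × (1−f)/f ≈ 19 × 40 × 11.49141 ≈ 8733.47 mg.

8733 mg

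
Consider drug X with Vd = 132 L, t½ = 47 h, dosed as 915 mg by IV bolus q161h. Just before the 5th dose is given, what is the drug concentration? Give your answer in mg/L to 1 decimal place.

0.7 mg/L

f = (1/2)^(τ/t½) = (1/2)^(161/47) ≈ 0.0931.
C₀ = D/Vd = 915/132 ≈ 6.932 mg/L.
Before the 5th dose, 4 doses have been given. Superposition: Cmin = C₀·(f + f² + … + f^4).
≈ 6.932 × (0.0931 + 0.0087 + 0.0008 + 0.0001) ≈ 6.932 × 0.1027 ≈ 0.712 mg/L.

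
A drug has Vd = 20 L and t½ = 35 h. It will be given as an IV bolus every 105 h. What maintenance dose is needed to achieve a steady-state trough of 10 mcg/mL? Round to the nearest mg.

1400 mg

τ/t½ = 105/35 ≈ 3, so f = (1/2)^(105/35) ≈ 0.125000.
Cmin,ss = (D/Vd)·f/(1−f), so D = Cmin,ss·Vd·(1−f)/f.
D = 10 × 20 × (1−f)/f ≈ 10 × 20 × 7.00000 ≈ 1400.00 mg.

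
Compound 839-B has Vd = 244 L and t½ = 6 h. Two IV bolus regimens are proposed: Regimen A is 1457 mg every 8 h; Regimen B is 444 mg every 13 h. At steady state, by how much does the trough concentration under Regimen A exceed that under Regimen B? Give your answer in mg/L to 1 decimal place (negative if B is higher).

3.4 mg/L

Regimen A: f = (1/2)^(8/6) ≈ 0.3969; Cmin,ss = (1457/244)·f/(1−f) ≈ 3.930 mg/L.
Regimen B: f = (1/2)^(13/6) ≈ 0.2227; Cmin,ss = (444/244)·f/(1−f) ≈ 0.521 mg/L.
Difference ≈ 3.930 − 0.521 ≈ 3.409 mg/L.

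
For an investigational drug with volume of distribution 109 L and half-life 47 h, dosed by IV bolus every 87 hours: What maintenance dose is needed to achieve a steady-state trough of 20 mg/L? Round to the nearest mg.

5685 mg

τ/t½ = 87/47 ≈ 1.8511, so f = (1/2)^(87/47) ≈ 0.277188.
Cmin,ss = (D/Vd)·f/(1−f), so D = Cmin,ss·Vd·(1−f)/f.
D = 20 × 109 × (1−f)/f ≈ 20 × 109 × 2.60766 ≈ 5684.70 mg.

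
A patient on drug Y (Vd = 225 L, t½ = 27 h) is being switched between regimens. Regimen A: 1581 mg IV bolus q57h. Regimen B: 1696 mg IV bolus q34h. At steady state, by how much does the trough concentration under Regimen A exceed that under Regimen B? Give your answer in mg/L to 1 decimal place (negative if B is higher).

Regimen A: f = (1/2)^(57/27) ≈ 0.2315; Cmin,ss = (1581/225)·f/(1−f) ≈ 2.117 mg/L.
Regimen B: f = (1/2)^(34/27) ≈ 0.4178; Cmin,ss = (1696/225)·f/(1−f) ≈ 5.409 mg/L.
Difference ≈ 2.117 − 5.409 ≈ -3.292 mg/L.

-3.3 mg/L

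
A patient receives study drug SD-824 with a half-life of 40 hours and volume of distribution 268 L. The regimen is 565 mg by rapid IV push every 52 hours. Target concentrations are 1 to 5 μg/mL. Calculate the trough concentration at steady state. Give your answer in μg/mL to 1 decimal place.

1.4 μg/mL

τ/t½ = 52/40 ≈ 1.3, so fraction remaining f = (1/2)^(52/40) ≈ 0.4061.
At steady state, accumulation factor R = 1/(1 − e^(−kτ)) ≈ 1.6838.
Each bolus raises the concentration by D/Vd = 565/268 ≈ 2.108 μg/mL.
Cmax,ss = C₀/(1 − f) ≈ 2.108/0.5939 ≈ 3.549 μg/mL.
Steady-state trough Cmin,ss = Cmax,ss·f ≈ 3.549 × 0.4061 ≈ 1.441 μg/mL.
Trough 1.4 μg/mL vs MEC 1 μg/mL: adequate.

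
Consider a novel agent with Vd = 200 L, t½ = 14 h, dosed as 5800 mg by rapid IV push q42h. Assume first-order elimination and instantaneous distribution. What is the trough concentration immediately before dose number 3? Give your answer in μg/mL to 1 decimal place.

4.1 μg/mL

f = (1/2)^(τ/t½) = (1/2)^(42/14) ≈ 0.1250.
C₀ = D/Vd = 5800/200 ≈ 29.000 μg/mL.
Before the 3rd dose, 2 doses have been given. Superposition: Cmin = C₀·(f + f²).
≈ 29.000 × (0.1250 + 0.0156) ≈ 29.000 × 0.1406 ≈ 4.077 μg/mL.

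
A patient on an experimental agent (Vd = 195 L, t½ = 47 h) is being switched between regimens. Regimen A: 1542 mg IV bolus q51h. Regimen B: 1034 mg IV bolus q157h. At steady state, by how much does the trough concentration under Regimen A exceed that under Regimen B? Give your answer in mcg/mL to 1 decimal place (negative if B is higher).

6.5 mcg/mL

Regimen A: f = (1/2)^(51/47) ≈ 0.4714; Cmin,ss = (1542/195)·f/(1−f) ≈ 7.052 mcg/mL.
Regimen B: f = (1/2)^(157/47) ≈ 0.0987; Cmin,ss = (1034/195)·f/(1−f) ≈ 0.581 mcg/mL.
Difference ≈ 7.052 − 0.581 ≈ 6.471 mcg/mL.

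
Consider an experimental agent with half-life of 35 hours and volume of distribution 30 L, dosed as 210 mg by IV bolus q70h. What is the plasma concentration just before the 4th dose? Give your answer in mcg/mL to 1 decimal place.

f = (1/2)^(τ/t½) = (1/2)^(70/35) ≈ 0.2500.
C₀ = D/Vd = 210/30 ≈ 7.000 mcg/mL.
Before the 4th dose, 3 doses have been given. Superposition: Cmin = C₀·(f + f² + … + f^3).
≈ 7.000 × (0.2500 + 0.0625 + 0.0156) ≈ 7.000 × 0.3281 ≈ 2.297 mcg/mL.

2.3 mcg/mL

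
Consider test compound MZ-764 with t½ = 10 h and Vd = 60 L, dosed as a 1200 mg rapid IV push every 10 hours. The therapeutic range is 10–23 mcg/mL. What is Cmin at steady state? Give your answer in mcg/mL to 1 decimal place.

τ = 10 h = 1 half-life, so f = (1/2)^1 = 0.5.
At steady state, R = 1/(1 − 0.5) = 2/1.
Single-dose peak C₀ = D/Vd = 1200/60 = 20 mcg/mL.
Steady-state peak Cmax,ss = C₀·R = 20 × 2/1 ≈ 40.000 mcg/mL.
Steady-state trough Cmin,ss = Cmax,ss·f ≈ 40.000 × 0.5 ≈ 20.000 mcg/mL.
Trough 20.0 mcg/mL vs MEC 10 mcg/mL: adequate.

20.0 mcg/mL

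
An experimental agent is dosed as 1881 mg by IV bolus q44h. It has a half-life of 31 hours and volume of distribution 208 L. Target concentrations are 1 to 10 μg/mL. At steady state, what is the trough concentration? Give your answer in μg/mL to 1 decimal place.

Over one 44-h interval, 44/31 ≈ 1.4194 half-lives elapse, leaving f ≈ 0.3739 of each dose.
Accumulation ratio R = 1/(1 − f) ≈ 1/0.6261 ≈ 1.5972.
Each bolus raises the concentration by D/Vd = 1881/208 ≈ 9.043 μg/mL.
Cmax,ss = C₀/(1 − f) ≈ 9.043/0.6261 ≈ 14.443 μg/mL.
Steady-state trough Cmin,ss = Cmax,ss·f ≈ 14.443 × 0.3739 ≈ 5.400 μg/mL.
Trough 5.4 μg/mL vs MEC 1 μg/mL: adequate.

5.4 μg/mL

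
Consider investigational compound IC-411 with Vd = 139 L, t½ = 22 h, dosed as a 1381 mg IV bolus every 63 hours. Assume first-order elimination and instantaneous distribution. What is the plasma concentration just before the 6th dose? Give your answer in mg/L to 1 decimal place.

1.6 mg/L

f = (1/2)^(τ/t½) = (1/2)^(63/22) ≈ 0.1374.
C₀ = D/Vd = 1381/139 ≈ 9.935 mg/L.
Before the 6th dose, 5 doses have been given. Superposition: Cmin = C₀·(f + f² + … + f^5).
≈ 9.935 × (0.1374 + 0.0189 + 0.0026 + 0.0004 + 0.0000) ≈ 9.935 × 0.1593 ≈ 1.583 mg/L.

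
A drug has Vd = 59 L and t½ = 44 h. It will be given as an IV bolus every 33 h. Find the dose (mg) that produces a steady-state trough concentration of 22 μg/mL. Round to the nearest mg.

τ/t½ = 33/44 ≈ 0.75, so f = (1/2)^(33/44) ≈ 0.594604.
Cmin,ss = (D/Vd)·f/(1−f), so D = Cmin,ss·Vd·(1−f)/f.
D = 22 × 59 × (1−f)/f ≈ 22 × 59 × 0.68179 ≈ 884.96 mg.

885 mg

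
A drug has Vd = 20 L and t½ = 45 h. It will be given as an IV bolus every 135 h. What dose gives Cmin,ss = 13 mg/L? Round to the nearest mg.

1820 mg

τ/t½ = 135/45 ≈ 3, so f = (1/2)^(135/45) ≈ 0.125000.
Cmin,ss = (D/Vd)·f/(1−f), so D = Cmin,ss·Vd·(1−f)/f.
D = 13 × 20 × (1−f)/f ≈ 13 × 20 × 7.00000 ≈ 1820.00 mg.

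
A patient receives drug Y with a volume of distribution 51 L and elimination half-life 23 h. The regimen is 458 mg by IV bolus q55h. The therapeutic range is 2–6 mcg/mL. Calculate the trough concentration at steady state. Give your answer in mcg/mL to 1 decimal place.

τ/t½ = 55/23 ≈ 2.3913, so fraction remaining f = (1/2)^(55/23) ≈ 0.1906.
Accumulation ratio R = 1/(1 − f) ≈ 1/0.8094 ≈ 1.2355.
Single-dose peak C₀ = D/Vd = 458/51 ≈ 8.980 mcg/mL.
Steady-state peak Cmax,ss = C₀·R ≈ 8.980 × 1.2355 ≈ 11.095 mcg/mL.
One interval later, Cmin,ss = Cmax,ss·e^(−kτ) ≈ 11.095 × 0.1906 ≈ 2.115 mcg/mL.
Trough 2.1 mcg/mL vs MEC 2 mcg/mL: adequate.

2.1 mcg/mL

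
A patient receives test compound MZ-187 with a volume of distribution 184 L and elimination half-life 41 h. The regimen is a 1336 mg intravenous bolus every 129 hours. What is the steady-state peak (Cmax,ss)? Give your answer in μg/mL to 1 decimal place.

8.2 μg/mL

Over one 129-h interval, 129/41 ≈ 3.1463 half-lives elapse, leaving f ≈ 0.1129 of each dose.
At steady state, accumulation factor R = 1/(1 − e^(−kτ)) ≈ 1.1273.
Single-dose peak C₀ = D/Vd = 1336/184 ≈ 7.261 μg/mL.
Steady-state peak Cmax,ss = C₀·R ≈ 7.261 × 1.1273 ≈ 8.185 μg/mL.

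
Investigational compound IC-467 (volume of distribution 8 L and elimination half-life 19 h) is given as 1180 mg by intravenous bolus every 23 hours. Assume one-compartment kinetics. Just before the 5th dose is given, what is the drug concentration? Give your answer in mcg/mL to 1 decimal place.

f = (1/2)^(τ/t½) = (1/2)^(23/19) ≈ 0.4321.
C₀ = D/Vd = 1180/8 ≈ 147.500 mcg/mL.
Before the 5th dose, 4 doses have been given. Superposition: Cmin = C₀·(f + f² + … + f^4).
≈ 147.500 × (0.4321 + 0.1867 + 0.0807 + 0.0349) ≈ 147.500 × 0.7344 ≈ 108.324 mcg/mL.

108.3 mcg/mL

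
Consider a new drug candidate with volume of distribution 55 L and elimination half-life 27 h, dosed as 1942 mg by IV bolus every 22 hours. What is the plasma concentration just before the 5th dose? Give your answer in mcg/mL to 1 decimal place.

f = (1/2)^(τ/t½) = (1/2)^(22/27) ≈ 0.5685.
C₀ = D/Vd = 1942/55 ≈ 35.309 mcg/mL.
Before the 5th dose, 4 doses have been given. Superposition: Cmin = C₀·(f + f² + … + f^4).
≈ 35.309 × (0.5685 + 0.3232 + 0.1837 + 0.1045) ≈ 35.309 × 1.1799 ≈ 41.661 mcg/mL.

41.7 mcg/mL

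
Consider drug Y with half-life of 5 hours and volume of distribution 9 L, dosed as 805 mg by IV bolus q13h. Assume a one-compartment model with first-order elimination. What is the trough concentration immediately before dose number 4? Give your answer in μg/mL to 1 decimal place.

f = (1/2)^(τ/t½) = (1/2)^(13/5) ≈ 0.1649.
C₀ = D/Vd = 805/9 ≈ 89.444 μg/mL.
Before the 4th dose, 3 doses have been given. Superposition: Cmin = C₀·(f + f² + … + f^3).
≈ 89.444 × (0.1649 + 0.0272 + 0.0045) ≈ 89.444 × 0.1966 ≈ 17.585 μg/mL.

17.6 μg/mL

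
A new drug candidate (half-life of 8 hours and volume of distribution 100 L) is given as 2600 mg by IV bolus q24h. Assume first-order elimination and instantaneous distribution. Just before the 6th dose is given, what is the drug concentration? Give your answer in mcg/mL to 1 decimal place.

f = (1/2)^(τ/t½) = (1/2)^(24/8) ≈ 0.1250.
C₀ = D/Vd = 2600/100 ≈ 26.000 mcg/mL.
Before the 6th dose, 5 doses have been given. Superposition: Cmin = C₀·(f + f² + … + f^5).
≈ 26.000 × (0.1250 + 0.0156 + 0.0020 + 0.0002 + 0.0000) ≈ 26.000 × 0.1428 ≈ 3.713 mcg/mL.

3.7 mcg/mL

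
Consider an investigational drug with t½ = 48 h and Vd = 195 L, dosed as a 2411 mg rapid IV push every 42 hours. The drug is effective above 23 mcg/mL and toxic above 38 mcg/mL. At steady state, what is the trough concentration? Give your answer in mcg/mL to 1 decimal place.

Over one 42-h interval, 42/48 ≈ 0.875 half-lives elapse, leaving f ≈ 0.5453 of each dose.
Each bolus raises the concentration by D/Vd = 2411/195 ≈ 12.364 mcg/mL.
Steady-state trough Cmin,ss = C₀·f/(1−f) ≈ 12.364 × 0.5453/0.4547 ≈ 14.828 mcg/mL.
Trough 14.8 mcg/mL vs MEC 23 mcg/mL: subtherapeutic.

14.8 mcg/mL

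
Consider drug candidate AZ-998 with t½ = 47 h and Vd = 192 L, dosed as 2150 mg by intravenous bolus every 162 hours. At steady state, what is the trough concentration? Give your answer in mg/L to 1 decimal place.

1.1 mg/L

k = ln2/t½ = ln2/47 ≈ 0.014748 h⁻¹; fraction remaining f = e^(−kτ) = e^(−0.014748×162) ≈ 0.0917.
Single-dose peak C₀ = D/Vd = 2150/192 ≈ 11.198 mg/L.
Steady-state trough Cmin,ss = C₀·f/(1−f) ≈ 11.198 × 0.0917/0.9083 ≈ 1.131 mg/L.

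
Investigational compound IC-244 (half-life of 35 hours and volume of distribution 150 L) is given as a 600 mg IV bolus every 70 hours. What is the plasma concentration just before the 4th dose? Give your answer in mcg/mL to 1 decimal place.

1.3 mcg/mL

f = (1/2)^(τ/t½) = (1/2)^(70/35) ≈ 0.2500.
C₀ = D/Vd = 600/150 ≈ 4.000 mcg/mL.
Before the 4th dose, 3 doses have been given. Superposition: Cmin = C₀·(f + f² + … + f^3).
≈ 4.000 × (0.2500 + 0.0625 + 0.0156) ≈ 4.000 × 0.3281 ≈ 1.312 mcg/mL.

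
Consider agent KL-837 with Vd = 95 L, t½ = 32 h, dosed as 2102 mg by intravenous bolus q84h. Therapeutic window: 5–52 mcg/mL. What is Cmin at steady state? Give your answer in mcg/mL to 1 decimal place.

4.3 mcg/mL

Over one 84-h interval, 84/32 ≈ 2.625 half-lives elapse, leaving f ≈ 0.1621 of each dose.
At steady state, accumulation factor R = 1/(1 − e^(−kτ)) ≈ 1.1935.
Each bolus raises the concentration by D/Vd = 2102/95 ≈ 22.126 mcg/mL.
Cmax,ss = C₀/(1 − f) ≈ 22.126/0.8379 ≈ 26.406 mcg/mL.
One interval later, Cmin,ss = Cmax,ss·e^(−kτ) ≈ 26.406 × 0.1621 ≈ 4.280 mcg/mL.
Trough 4.3 mcg/mL vs MEC 5 mcg/mL: subtherapeutic.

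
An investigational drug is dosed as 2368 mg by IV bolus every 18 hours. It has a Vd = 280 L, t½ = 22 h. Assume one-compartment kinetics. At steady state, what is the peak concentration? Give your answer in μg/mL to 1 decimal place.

19.5 μg/mL

k = ln2/t½ = ln2/22 ≈ 0.031507 h⁻¹; fraction remaining f = e^(−kτ) = e^(−0.031507×18) ≈ 0.5672.
At steady state, accumulation factor R = 1/(1 − e^(−kτ)) ≈ 2.3105.
Single-dose peak C₀ = D/Vd = 2368/280 ≈ 8.457 μg/mL.
Steady-state peak Cmax,ss = C₀·R ≈ 8.457 × 2.3105 ≈ 19.540 μg/mL.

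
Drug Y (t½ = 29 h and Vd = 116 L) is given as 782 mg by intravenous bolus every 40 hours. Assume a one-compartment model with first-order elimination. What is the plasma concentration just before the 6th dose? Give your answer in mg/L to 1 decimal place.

4.2 mg/L

f = (1/2)^(τ/t½) = (1/2)^(40/29) ≈ 0.3844.
C₀ = D/Vd = 782/116 ≈ 6.741 mg/L.
Before the 6th dose, 5 doses have been given. Superposition: Cmin = C₀·(f + f² + … + f^5).
≈ 6.741 × (0.3844 + 0.1478 + 0.0568 + 0.0218 + 0.0084) ≈ 6.741 × 0.6192 ≈ 4.174 mg/L.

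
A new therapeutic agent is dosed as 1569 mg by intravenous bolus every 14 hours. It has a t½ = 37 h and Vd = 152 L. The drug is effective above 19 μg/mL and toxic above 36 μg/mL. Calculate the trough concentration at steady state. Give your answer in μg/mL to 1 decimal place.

34.4 μg/mL

k = ln2/t½ = ln2/37 ≈ 0.018734 h⁻¹; fraction remaining f = e^(−kτ) = e^(−0.018734×14) ≈ 0.7693.
Each bolus raises the concentration by D/Vd = 1569/152 ≈ 10.322 μg/mL.
Steady-state trough Cmin,ss = C₀·f/(1−f) ≈ 10.322 × 0.7693/0.2307 ≈ 34.420 μg/mL.
Trough 34.4 μg/mL vs MEC 19 μg/mL: adequate.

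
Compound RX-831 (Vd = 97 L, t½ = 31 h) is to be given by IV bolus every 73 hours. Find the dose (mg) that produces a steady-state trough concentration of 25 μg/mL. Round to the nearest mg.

9980 mg

τ/t½ = 73/31 ≈ 2.3548, so f = (1/2)^(73/31) ≈ 0.195489.
Cmin,ss = (D/Vd)·f/(1−f), so D = Cmin,ss·Vd·(1−f)/f.
D = 25 × 97 × (1−f)/f ≈ 25 × 97 × 4.11538 ≈ 9979.80 mg.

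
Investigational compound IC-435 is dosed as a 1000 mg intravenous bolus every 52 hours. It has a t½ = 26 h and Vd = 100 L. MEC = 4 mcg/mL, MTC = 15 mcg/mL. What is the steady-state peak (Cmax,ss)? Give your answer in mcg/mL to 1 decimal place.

The dosing interval is 2 half-lives, so f = 2^(−2) = 0.25.
At steady state, R = 1/(1 − 0.25) = 4/3.
Single-dose peak C₀ = D/Vd = 1000/100 = 10 mcg/mL.
Steady-state peak Cmax,ss = C₀·R = 10 × 4/3 ≈ 13.333 mcg/mL.
Peak 13.3 mcg/mL vs MTC 15 mcg/mL: below toxic threshold.

13.3 mcg/mL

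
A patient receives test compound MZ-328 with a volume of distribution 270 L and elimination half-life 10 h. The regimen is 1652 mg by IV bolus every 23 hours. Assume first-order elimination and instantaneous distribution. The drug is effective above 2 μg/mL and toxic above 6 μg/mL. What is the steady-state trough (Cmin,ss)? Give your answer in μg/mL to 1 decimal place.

Over one 23-h interval, 23/10 ≈ 2.3 half-lives elapse, leaving f ≈ 0.2031 of each dose.
Accumulation ratio R = 1/(1 − f) ≈ 1/0.7969 ≈ 1.2549.
Each bolus raises the concentration by D/Vd = 1652/270 ≈ 6.119 μg/mL.
Cmax,ss = C₀/(1 − f) ≈ 6.119/0.7969 ≈ 7.679 μg/mL.
Steady-state trough Cmin,ss = Cmax,ss·f ≈ 7.679 × 0.2031 ≈ 1.560 μg/mL.
Trough 1.6 μg/mL vs MEC 2 μg/mL: subtherapeutic.

1.6 μg/mL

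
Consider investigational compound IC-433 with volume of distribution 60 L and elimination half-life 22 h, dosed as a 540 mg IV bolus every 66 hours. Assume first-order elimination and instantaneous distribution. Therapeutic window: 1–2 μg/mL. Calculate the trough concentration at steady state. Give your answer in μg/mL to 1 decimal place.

1.3 μg/mL

τ = 66 h = 3 half-lives, so f = (1/2)^3 = 0.125.
Accumulation ratio R = 1/(1 − f) = 1/0.875 = 8/7.
Single-dose peak C₀ = D/Vd = 540/60 = 9 μg/mL.
Steady-state peak Cmax,ss = C₀·R = 9 × 8/7 ≈ 10.286 μg/mL.
Steady-state trough Cmin,ss = Cmax,ss·f ≈ 10.286 × 0.125 ≈ 1.286 μg/mL.
Trough 1.3 μg/mL vs MEC 1 μg/mL: adequate.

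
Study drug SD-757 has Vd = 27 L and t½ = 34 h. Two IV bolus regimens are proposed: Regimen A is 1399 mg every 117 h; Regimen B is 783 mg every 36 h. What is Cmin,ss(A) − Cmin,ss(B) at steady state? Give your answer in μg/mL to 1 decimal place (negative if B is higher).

-21.5 μg/mL

Regimen A: f = (1/2)^(117/34) ≈ 0.0921; Cmin,ss = (1399/27)·f/(1−f) ≈ 5.256 μg/mL.
Regimen B: f = (1/2)^(36/34) ≈ 0.4800; Cmin,ss = (783/27)·f/(1−f) ≈ 26.769 μg/mL.
Difference ≈ 5.256 − 26.769 ≈ -21.513 μg/mL.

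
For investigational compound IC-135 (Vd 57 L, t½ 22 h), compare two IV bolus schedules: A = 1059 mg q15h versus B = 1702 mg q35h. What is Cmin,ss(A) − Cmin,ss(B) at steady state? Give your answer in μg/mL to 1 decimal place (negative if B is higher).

15.9 μg/mL

Regimen A: f = (1/2)^(15/22) ≈ 0.6234; Cmin,ss = (1059/57)·f/(1−f) ≈ 30.754 μg/mL.
Regimen B: f = (1/2)^(35/22) ≈ 0.3320; Cmin,ss = (1702/57)·f/(1−f) ≈ 14.840 μg/mL.
Difference ≈ 30.754 − 14.840 ≈ 15.914 μg/mL.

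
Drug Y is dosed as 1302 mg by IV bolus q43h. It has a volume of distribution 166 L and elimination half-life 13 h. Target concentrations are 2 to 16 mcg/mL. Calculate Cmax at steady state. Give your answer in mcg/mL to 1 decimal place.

k = ln2/t½ = ln2/13 ≈ 0.053319 h⁻¹; fraction remaining f = e^(−kτ) = e^(−0.053319×43) ≈ 0.1010.
Accumulation ratio R = 1/(1 − f) ≈ 1/0.8990 ≈ 1.1123.
Single-dose peak C₀ = D/Vd = 1302/166 ≈ 7.843 mcg/mL.
Cmax,ss = C₀/(1 − f) ≈ 7.843/0.8990 ≈ 8.724 mcg/mL.
Peak 8.7 mcg/mL vs MTC 16 mcg/mL: below toxic threshold.

8.7 mcg/mL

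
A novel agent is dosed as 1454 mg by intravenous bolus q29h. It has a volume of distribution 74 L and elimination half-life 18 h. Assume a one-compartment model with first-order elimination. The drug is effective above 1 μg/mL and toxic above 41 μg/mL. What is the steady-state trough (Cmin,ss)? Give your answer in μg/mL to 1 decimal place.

τ/t½ = 29/18 ≈ 1.6111, so fraction remaining f = (1/2)^(29/18) ≈ 0.3273.
At steady state, accumulation factor R = 1/(1 − e^(−kτ)) ≈ 1.4865.
Single-dose peak C₀ = D/Vd = 1454/74 ≈ 19.649 μg/mL.
Steady-state peak Cmax,ss = C₀·R ≈ 19.649 × 1.4865 ≈ 29.208 μg/mL.
One interval later, Cmin,ss = Cmax,ss·e^(−kτ) ≈ 29.208 × 0.3273 ≈ 9.560 μg/mL.
Trough 9.6 μg/mL vs MEC 1 μg/mL: adequate.

9.6 μg/mL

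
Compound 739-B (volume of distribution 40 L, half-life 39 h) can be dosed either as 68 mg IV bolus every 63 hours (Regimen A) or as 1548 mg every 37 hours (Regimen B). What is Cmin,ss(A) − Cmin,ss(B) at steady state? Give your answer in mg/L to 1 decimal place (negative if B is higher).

Regimen A: f = (1/2)^(63/39) ≈ 0.3264; Cmin,ss = (68/40)·f/(1−f) ≈ 0.824 mg/L.
Regimen B: f = (1/2)^(37/39) ≈ 0.5181; Cmin,ss = (1548/40)·f/(1−f) ≈ 41.607 mg/L.
Difference ≈ 0.824 − 41.607 ≈ -40.783 mg/L.

-40.8 mg/L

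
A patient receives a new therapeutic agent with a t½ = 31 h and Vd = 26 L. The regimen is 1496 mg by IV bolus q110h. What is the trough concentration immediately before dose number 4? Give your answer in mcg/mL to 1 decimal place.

5.4 mcg/mL

f = (1/2)^(τ/t½) = (1/2)^(110/31) ≈ 0.0855.
C₀ = D/Vd = 1496/26 ≈ 57.538 mcg/mL.
Before the 4th dose, 3 doses have been given. Superposition: Cmin = C₀·(f + f² + … + f^3).
≈ 57.538 × (0.0855 + 0.0073 + 0.0006) ≈ 57.538 × 0.0934 ≈ 5.374 mcg/mL.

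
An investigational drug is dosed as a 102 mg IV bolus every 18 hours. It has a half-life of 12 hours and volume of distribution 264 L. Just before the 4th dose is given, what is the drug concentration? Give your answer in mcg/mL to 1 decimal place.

f = (1/2)^(τ/t½) = (1/2)^(18/12) ≈ 0.3536.
C₀ = D/Vd = 102/264 ≈ 0.386 mcg/mL.
Before the 4th dose, 3 doses have been given. Superposition: Cmin = C₀·(f + f² + … + f^3).
≈ 0.386 × (0.3536 + 0.1250 + 0.0442) ≈ 0.386 × 0.5228 ≈ 0.202 mcg/mL.

0.2 mcg/mL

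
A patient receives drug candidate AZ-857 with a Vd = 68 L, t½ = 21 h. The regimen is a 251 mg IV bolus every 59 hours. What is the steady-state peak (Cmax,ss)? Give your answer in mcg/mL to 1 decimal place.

k = ln2/t½ = ln2/21 ≈ 0.033007 h⁻¹; fraction remaining f = e^(−kτ) = e^(−0.033007×59) ≈ 0.1426.
Accumulation ratio R = 1/(1 − f) ≈ 1/0.8574 ≈ 1.1663.
Single-dose peak C₀ = D/Vd = 251/68 ≈ 3.691 mcg/mL.
Steady-state peak Cmax,ss = C₀·R ≈ 3.691 × 1.1663 ≈ 4.305 mcg/mL.

4.3 mcg/mL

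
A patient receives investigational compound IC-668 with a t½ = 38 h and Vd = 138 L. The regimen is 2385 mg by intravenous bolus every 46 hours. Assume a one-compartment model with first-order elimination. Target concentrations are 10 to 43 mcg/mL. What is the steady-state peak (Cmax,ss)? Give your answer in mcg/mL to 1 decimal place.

30.4 mcg/mL

Over one 46-h interval, 46/38 ≈ 1.2105 half-lives elapse, leaving f ≈ 0.4321 of each dose.
At steady state, accumulation factor R = 1/(1 − e^(−kτ)) ≈ 1.7609.
Single-dose peak C₀ = D/Vd = 2385/138 ≈ 17.283 mcg/mL.
Cmax,ss = C₀/(1 − f) ≈ 17.283/0.5679 ≈ 30.433 mcg/mL.
Peak 30.4 mcg/mL vs MTC 43 mcg/mL: below toxic threshold.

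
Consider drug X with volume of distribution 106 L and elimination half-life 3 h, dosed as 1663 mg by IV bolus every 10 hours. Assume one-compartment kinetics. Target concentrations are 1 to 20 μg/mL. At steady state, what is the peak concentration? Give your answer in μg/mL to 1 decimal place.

17.4 μg/mL

k = ln2/t½ = ln2/3 ≈ 0.231049 h⁻¹; fraction remaining f = e^(−kτ) = e^(−0.231049×10) ≈ 0.0992.
Accumulation ratio R = 1/(1 − f) ≈ 1/0.9008 ≈ 1.1101.
Single-dose peak C₀ = D/Vd = 1663/106 ≈ 15.689 μg/mL.
Cmax,ss = C₀/(1 − f) ≈ 15.689/0.9008 ≈ 17.417 μg/mL.
Peak 17.4 μg/mL vs MTC 20 μg/mL: below toxic threshold.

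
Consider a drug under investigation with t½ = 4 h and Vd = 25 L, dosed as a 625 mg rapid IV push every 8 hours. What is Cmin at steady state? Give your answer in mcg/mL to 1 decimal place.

8.3 mcg/mL

τ = 8 h = 2 half-lives, so f = (1/2)^2 = 0.25.
At steady state, R = 1/(1 − 0.25) = 4/3.
Single-dose peak C₀ = D/Vd = 625/25 = 25 mcg/mL.
Steady-state peak Cmax,ss = C₀·R = 25 × 4/3 ≈ 33.333 mcg/mL.
Steady-state trough Cmin,ss = Cmax,ss·f ≈ 33.333 × 0.25 ≈ 8.333 mcg/mL.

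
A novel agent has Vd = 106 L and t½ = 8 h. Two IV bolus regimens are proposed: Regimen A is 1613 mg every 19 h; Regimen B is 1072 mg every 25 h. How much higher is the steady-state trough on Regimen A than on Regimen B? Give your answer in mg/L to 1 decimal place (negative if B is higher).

2.3 mg/L

Regimen A: f = (1/2)^(19/8) ≈ 0.1928; Cmin,ss = (1613/106)·f/(1−f) ≈ 3.635 mg/L.
Regimen B: f = (1/2)^(25/8) ≈ 0.1146; Cmin,ss = (1072/106)·f/(1−f) ≈ 1.309 mg/L.
Difference ≈ 3.635 − 1.309 ≈ 2.326 mg/L.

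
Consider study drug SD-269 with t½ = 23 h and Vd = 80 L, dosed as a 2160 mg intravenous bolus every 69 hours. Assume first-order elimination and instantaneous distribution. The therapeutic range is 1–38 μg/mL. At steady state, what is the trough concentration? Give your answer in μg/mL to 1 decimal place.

τ = 69 h = 3 half-lives, so f = (1/2)^3 = 0.125.
At steady state, R = 1/(1 − 0.125) = 8/7.
Single-dose peak C₀ = D/Vd = 2160/80 = 27 μg/mL.
Steady-state peak Cmax,ss = C₀·R = 27 × 8/7 ≈ 30.857 μg/mL.
Steady-state trough Cmin,ss = Cmax,ss·f ≈ 30.857 × 0.125 ≈ 3.857 μg/mL.
Trough 3.9 μg/mL vs MEC 1 μg/mL: adequate.

3.9 μg/mL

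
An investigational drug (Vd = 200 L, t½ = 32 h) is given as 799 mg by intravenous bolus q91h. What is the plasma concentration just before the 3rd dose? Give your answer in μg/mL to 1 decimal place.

f = (1/2)^(τ/t½) = (1/2)^(91/32) ≈ 0.1393.
C₀ = D/Vd = 799/200 ≈ 3.995 μg/mL.
Before the 3rd dose, 2 doses have been given. Superposition: Cmin = C₀·(f + f²).
≈ 3.995 × (0.1393 + 0.0194) ≈ 3.995 × 0.1587 ≈ 0.634 μg/mL.

0.6 μg/mL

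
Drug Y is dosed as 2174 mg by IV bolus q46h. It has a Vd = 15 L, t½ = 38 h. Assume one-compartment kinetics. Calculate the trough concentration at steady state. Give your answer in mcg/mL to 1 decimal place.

Over one 46-h interval, 46/38 ≈ 1.2105 half-lives elapse, leaving f ≈ 0.4321 of each dose.
Accumulation ratio R = 1/(1 − f) ≈ 1/0.5679 ≈ 1.7609.
Each bolus raises the concentration by D/Vd = 2174/15 ≈ 144.933 mcg/mL.
Steady-state peak Cmax,ss = C₀·R ≈ 144.933 × 1.7609 ≈ 255.213 mcg/mL.
Steady-state trough Cmin,ss = Cmax,ss·f ≈ 255.213 × 0.4321 ≈ 110.278 mcg/mL.

110.3 mcg/mL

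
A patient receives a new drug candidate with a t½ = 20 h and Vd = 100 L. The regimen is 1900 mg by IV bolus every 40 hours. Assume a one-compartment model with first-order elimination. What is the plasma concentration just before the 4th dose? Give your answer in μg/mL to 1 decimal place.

f = (1/2)^(τ/t½) = (1/2)^(40/20) ≈ 0.2500.
C₀ = D/Vd = 1900/100 ≈ 19.000 μg/mL.
Before the 4th dose, 3 doses have been given. Superposition: Cmin = C₀·(f + f² + … + f^3).
≈ 19.000 × (0.2500 + 0.0625 + 0.0156) ≈ 19.000 × 0.3281 ≈ 6.234 μg/mL.

6.2 μg/mL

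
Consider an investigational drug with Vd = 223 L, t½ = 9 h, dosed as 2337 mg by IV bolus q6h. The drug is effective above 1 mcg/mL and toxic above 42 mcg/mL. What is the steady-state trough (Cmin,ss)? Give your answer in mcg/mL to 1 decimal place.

Over one 6-h interval, 6/9 ≈ 0.66667 half-lives elapse, leaving f ≈ 0.6300 of each dose.
Single-dose peak C₀ = D/Vd = 2337/223 ≈ 10.480 mcg/mL.
Steady-state trough Cmin,ss = C₀·f/(1−f) ≈ 10.480 × 0.6300/0.3700 ≈ 17.844 mcg/mL.
Trough 17.8 mcg/mL vs MEC 1 mcg/mL: adequate.

17.8 mcg/mL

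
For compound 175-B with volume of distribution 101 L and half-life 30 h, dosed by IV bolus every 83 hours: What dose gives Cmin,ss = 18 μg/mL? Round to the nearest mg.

10554 mg

τ/t½ = 83/30 ≈ 2.7667, so f = (1/2)^(83/30) ≈ 0.146943.
Cmin,ss = (D/Vd)·f/(1−f), so D = Cmin,ss·Vd·(1−f)/f.
D = 18 × 101 × (1−f)/f ≈ 18 × 101 × 5.80536 ≈ 10554.14 mg.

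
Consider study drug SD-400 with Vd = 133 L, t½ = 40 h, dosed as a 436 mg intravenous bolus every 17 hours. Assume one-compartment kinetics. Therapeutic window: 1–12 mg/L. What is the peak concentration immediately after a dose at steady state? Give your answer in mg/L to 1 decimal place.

k = ln2/t½ = ln2/40 ≈ 0.017329 h⁻¹; fraction remaining f = e^(−kτ) = e^(−0.017329×17) ≈ 0.7448.
At steady state, accumulation factor R = 1/(1 − e^(−kτ)) ≈ 3.9185.
Single-dose peak C₀ = D/Vd = 436/133 ≈ 3.278 mg/L.
Cmax,ss = C₀/(1 − f) ≈ 3.278/0.2552 ≈ 12.845 mg/L.
Peak 12.8 mg/L vs MTC 12 mg/L: exceeds toxic threshold.

12.8 mg/L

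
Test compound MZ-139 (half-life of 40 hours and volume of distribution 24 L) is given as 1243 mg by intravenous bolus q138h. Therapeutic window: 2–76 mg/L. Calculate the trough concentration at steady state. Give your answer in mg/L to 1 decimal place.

k = ln2/t½ = ln2/40 ≈ 0.017329 h⁻¹; fraction remaining f = e^(−kτ) = e^(−0.017329×138) ≈ 0.0915.
At steady state, accumulation factor R = 1/(1 − e^(−kτ)) ≈ 1.1007.
Each bolus raises the concentration by D/Vd = 1243/24 ≈ 51.792 mg/L.
Steady-state peak Cmax,ss = C₀·R ≈ 51.792 × 1.1007 ≈ 57.007 mg/L.
One interval later, Cmin,ss = Cmax,ss·e^(−kτ) ≈ 57.007 × 0.0915 ≈ 5.216 mg/L.
Trough 5.2 mg/L vs MEC 2 mg/L: adequate.

5.2 mg/L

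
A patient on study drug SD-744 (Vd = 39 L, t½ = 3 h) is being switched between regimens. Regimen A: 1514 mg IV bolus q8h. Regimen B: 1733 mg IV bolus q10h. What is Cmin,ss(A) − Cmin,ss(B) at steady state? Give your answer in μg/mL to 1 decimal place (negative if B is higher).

2.4 μg/mL

Regimen A: f = (1/2)^(8/3) ≈ 0.1575; Cmin,ss = (1514/39)·f/(1−f) ≈ 7.257 μg/mL.
Regimen B: f = (1/2)^(10/3) ≈ 0.0992; Cmin,ss = (1733/39)·f/(1−f) ≈ 4.893 μg/mL.
Difference ≈ 7.257 − 4.893 ≈ 2.364 μg/mL.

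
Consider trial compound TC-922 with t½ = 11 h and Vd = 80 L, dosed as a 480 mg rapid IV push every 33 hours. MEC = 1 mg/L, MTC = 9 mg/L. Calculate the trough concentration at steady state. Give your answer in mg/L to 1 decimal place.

The dosing interval is 3 half-lives, so f = 2^(−3) = 0.125.
Accumulation ratio R = 1/(1 − f) = 1/0.875 = 8/7.
Single-dose peak C₀ = D/Vd = 480/80 = 6 mg/L.
Steady-state peak Cmax,ss = C₀·R = 6 × 8/7 ≈ 6.857 mg/L.
Steady-state trough Cmin,ss = Cmax,ss·f ≈ 6.857 × 0.125 ≈ 0.857 mg/L.
Trough 0.9 mg/L vs MEC 1 mg/L: subtherapeutic.

0.9 mg/L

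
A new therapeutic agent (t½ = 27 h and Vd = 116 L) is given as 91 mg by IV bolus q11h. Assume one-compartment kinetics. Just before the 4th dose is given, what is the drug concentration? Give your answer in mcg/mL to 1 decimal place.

1.4 mcg/mL

f = (1/2)^(τ/t½) = (1/2)^(11/27) ≈ 0.7540.
C₀ = D/Vd = 91/116 ≈ 0.784 mcg/mL.
Before the 4th dose, 3 doses have been given. Superposition: Cmin = C₀·(f + f² + … + f^3).
≈ 0.784 × (0.7540 + 0.5685 + 0.4287) ≈ 0.784 × 1.7512 ≈ 1.373 mcg/mL.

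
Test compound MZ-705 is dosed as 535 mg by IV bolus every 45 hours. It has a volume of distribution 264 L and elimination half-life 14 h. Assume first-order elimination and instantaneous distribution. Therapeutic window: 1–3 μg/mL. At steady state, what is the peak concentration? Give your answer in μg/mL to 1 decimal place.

τ/t½ = 45/14 ≈ 3.2143, so fraction remaining f = (1/2)^(45/14) ≈ 0.1077.
Accumulation ratio R = 1/(1 − f) ≈ 1/0.8923 ≈ 1.1207.
Single-dose peak C₀ = D/Vd = 535/264 ≈ 2.027 μg/mL.
Steady-state peak Cmax,ss = C₀·R ≈ 2.027 × 1.1207 ≈ 2.272 μg/mL.
Peak 2.3 μg/mL vs MTC 3 μg/mL: below toxic threshold.

2.3 μg/mL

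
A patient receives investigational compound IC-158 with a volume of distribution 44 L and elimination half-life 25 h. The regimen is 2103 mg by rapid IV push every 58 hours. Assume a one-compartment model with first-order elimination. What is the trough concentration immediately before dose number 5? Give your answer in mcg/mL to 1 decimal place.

f = (1/2)^(τ/t½) = (1/2)^(58/25) ≈ 0.2003.
C₀ = D/Vd = 2103/44 ≈ 47.795 mcg/mL.
Before the 5th dose, 4 doses have been given. Superposition: Cmin = C₀·(f + f² + … + f^4).
≈ 47.795 × (0.2003 + 0.0401 + 0.0080 + 0.0016) ≈ 47.795 × 0.2500 ≈ 11.949 mcg/mL.

11.9 mcg/mL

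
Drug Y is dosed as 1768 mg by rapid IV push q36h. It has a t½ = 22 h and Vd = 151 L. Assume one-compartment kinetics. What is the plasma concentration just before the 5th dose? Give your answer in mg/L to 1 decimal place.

f = (1/2)^(τ/t½) = (1/2)^(36/22) ≈ 0.3217.
C₀ = D/Vd = 1768/151 ≈ 11.709 mg/L.
Before the 5th dose, 4 doses have been given. Superposition: Cmin = C₀·(f + f² + … + f^4).
≈ 11.709 × (0.3217 + 0.1035 + 0.0333 + 0.0107) ≈ 11.709 × 0.4692 ≈ 5.494 mg/L.

5.5 mg/L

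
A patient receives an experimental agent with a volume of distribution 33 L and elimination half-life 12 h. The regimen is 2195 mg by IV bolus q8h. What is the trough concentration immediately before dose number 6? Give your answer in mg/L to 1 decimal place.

102.0 mg/L

f = (1/2)^(τ/t½) = (1/2)^(8/12) ≈ 0.6300.
C₀ = D/Vd = 2195/33 ≈ 66.515 mg/L.
Before the 6th dose, 5 doses have been given. Superposition: Cmin = C₀·(f + f² + … + f^5).
≈ 66.515 × (0.6300 + 0.3969 + 0.2500 + 0.1575 + 0.0992) ≈ 66.515 × 1.5336 ≈ 102.007 mg/L.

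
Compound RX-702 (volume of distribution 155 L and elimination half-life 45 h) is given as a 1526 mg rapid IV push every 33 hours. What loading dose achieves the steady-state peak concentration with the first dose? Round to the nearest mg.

f = (1/2)^(33/45) ≈ 0.601513; accumulation ratio R = 1/(1−f) ≈ 2.50949.
Loading dose to hit Cmax,ss on first dose: D_load = D_maint·R ≈ 1526 × 2.50949 ≈ 3829.48 mg.

3829 mg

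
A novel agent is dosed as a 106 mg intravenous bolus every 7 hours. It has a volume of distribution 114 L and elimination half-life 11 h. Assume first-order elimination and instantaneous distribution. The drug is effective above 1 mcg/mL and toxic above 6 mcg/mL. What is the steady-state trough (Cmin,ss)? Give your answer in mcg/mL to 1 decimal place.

1.7 mcg/mL

Over one 7-h interval, 7/11 ≈ 0.63636 half-lives elapse, leaving f ≈ 0.6433 of each dose.
Accumulation ratio R = 1/(1 − f) ≈ 1/0.3567 ≈ 2.8035.
Single-dose peak C₀ = D/Vd = 106/114 ≈ 0.930 mcg/mL.
Cmax,ss = C₀/(1 − f) ≈ 0.930/0.3567 ≈ 2.607 mcg/mL.
Steady-state trough Cmin,ss = Cmax,ss·f ≈ 2.607 × 0.6433 ≈ 1.677 mcg/mL.
Trough 1.7 mcg/mL vs MEC 1 mcg/mL: adequate.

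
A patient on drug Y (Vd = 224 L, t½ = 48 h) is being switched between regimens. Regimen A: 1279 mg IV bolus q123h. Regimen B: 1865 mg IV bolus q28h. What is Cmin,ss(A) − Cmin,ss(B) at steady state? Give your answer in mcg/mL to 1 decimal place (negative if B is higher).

Regimen A: f = (1/2)^(123/48) ≈ 0.1693; Cmin,ss = (1279/224)·f/(1−f) ≈ 1.164 mcg/mL.
Regimen B: f = (1/2)^(28/48) ≈ 0.6674; Cmin,ss = (1865/224)·f/(1−f) ≈ 16.707 mcg/mL.
Difference ≈ 1.164 − 16.707 ≈ -15.543 mcg/mL.

-15.5 mcg/mL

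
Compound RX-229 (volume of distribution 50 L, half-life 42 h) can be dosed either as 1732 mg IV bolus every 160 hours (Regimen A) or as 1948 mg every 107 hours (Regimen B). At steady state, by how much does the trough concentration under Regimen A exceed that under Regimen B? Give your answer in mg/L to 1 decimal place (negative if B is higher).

Regimen A: f = (1/2)^(160/42) ≈ 0.0713; Cmin,ss = (1732/50)·f/(1−f) ≈ 2.659 mg/L.
Regimen B: f = (1/2)^(107/42) ≈ 0.1710; Cmin,ss = (1948/50)·f/(1−f) ≈ 8.036 mg/L.
Difference ≈ 2.659 − 8.036 ≈ -5.377 mg/L.

-5.4 mg/L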